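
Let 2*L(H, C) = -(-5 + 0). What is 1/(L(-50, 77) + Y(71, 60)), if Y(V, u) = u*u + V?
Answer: 2/7347 ≈ 0.00027222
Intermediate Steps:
Y(V, u) = V + u**2 (Y(V, u) = u**2 + V = V + u**2)
L(H, C) = 5/2 (L(H, C) = (-(-5 + 0))/2 = (-1*(-5))/2 = (1/2)*5 = 5/2)
1/(L(-50, 77) + Y(71, 60)) = 1/(5/2 + (71 + 60**2)) = 1/(5/2 + (71 + 3600)) = 1/(5/2 + 3671) = 1/(7347/2) = 2/7347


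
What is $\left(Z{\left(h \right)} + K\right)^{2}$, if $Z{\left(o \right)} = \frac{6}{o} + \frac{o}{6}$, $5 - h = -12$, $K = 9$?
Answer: $\frac{1545049}{10404} \approx 148.51$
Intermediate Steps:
$h = 17$ ($h = 5 - -12 = 5 + 12 = 17$)
$Z{\left(o \right)} = \frac{6}{o} + \frac{o}{6}$ ($Z{\left(o \right)} = \frac{6}{o} + o \frac{1}{6} = \frac{6}{o} + \frac{o}{6}$)
$\left(Z{\left(h \right)} + K\right)^{2} = \left(\left(\frac{6}{17} + \frac{1}{6} \cdot 17\right) + 9\right)^{2} = \left(\left(6 \cdot \frac{1}{17} + \frac{17}{6}\right) + 9\right)^{2} = \left(\left(\frac{6}{17} + \frac{17}{6}\right) + 9\right)^{2} = \left(\frac{325}{102} + 9\right)^{2} = \left(\frac{1243}{102}\right)^{2} = \frac{1545049}{10404}$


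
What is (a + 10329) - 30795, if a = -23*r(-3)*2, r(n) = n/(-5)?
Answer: -102468/5 ≈ -20494.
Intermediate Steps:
r(n) = -n/5 (r(n) = n*(-⅕) = -n/5)
a = -138/5 (a = -(-23)*(-3)/5*2 = -23*⅗*2 = -69/5*2 = -138/5 ≈ -27.600)
(a + 10329) - 30795 = (-138/5 + 10329) - 30795 = 51507/5 - 30795 = -102468/5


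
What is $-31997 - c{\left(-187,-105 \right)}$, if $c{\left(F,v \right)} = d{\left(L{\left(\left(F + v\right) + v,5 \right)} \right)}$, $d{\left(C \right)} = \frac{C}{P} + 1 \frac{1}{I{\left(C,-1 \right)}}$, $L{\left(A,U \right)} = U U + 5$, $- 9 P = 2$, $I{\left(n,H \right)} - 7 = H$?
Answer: $- \frac{191173}{6} \approx -31862.0$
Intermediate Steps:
$I{\left(n,H \right)} = 7 + H$
$P = - \frac{2}{9}$ ($P = \left(- \frac{1}{9}\right) 2 = - \frac{2}{9} \approx -0.22222$)
$L{\left(A,U \right)} = 5 + U^{2}$ ($L{\left(A,U \right)} = U^{2} + 5 = 5 + U^{2}$)
$d{\left(C \right)} = \frac{1}{6} - \frac{9 C}{2}$ ($d{\left(C \right)} = \frac{C}{- \frac{2}{9}} + 1 \frac{1}{7 - 1} = C \left(- \frac{9}{2}\right) + 1 \cdot \frac{1}{6} = - \frac{9 C}{2} + 1 \cdot \frac{1}{6} = - \frac{9 C}{2} + \frac{1}{6} = \frac{1}{6} - \frac{9 C}{2}$)
$c{\left(F,v \right)} = - \frac{809}{6}$ ($c{\left(F,v \right)} = \frac{1}{6} - \frac{9 \left(5 + 5^{2}\right)}{2} = \frac{1}{6} - \frac{9 \left(5 + 25\right)}{2} = \frac{1}{6} - 135 = - \frac{809}{6}$)
$-31997 - c{\left(-187,-105 \right)} = -31997 - - \frac{809}{6} = -31997 + \frac{809}{6} = - \frac{191173}{6}$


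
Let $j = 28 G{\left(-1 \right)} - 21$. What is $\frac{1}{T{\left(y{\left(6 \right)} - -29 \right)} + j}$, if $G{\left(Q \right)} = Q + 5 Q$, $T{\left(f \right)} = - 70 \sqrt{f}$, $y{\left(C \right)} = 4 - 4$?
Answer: $\frac{27}{15197} - \frac{10 \sqrt{29}}{15197} \approx -0.0017669$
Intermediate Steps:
$y{\left(C \right)} = 0$
$G{\left(Q \right)} = 6 Q$
$j = -189$ ($j = 28 \cdot 6 \left(-1\right) - 21 = 28 \left(-6\right) - 21 = -168 - 21 = -189$)
$\frac{1}{T{\left(y{\left(6 \right)} - -29 \right)} + j} = \frac{1}{- 70 \sqrt{0 - -29} - 189} = \frac{1}{- 70 \sqrt{0 + 29} - 189} = \frac{1}{- 70 \sqrt{29} - 189} = \frac{1}{-189 - 70 \sqrt{29}}$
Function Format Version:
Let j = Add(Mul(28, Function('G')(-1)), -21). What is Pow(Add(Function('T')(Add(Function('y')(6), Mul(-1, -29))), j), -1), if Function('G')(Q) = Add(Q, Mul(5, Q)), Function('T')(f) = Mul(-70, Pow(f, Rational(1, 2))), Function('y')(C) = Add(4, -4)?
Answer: Add(Rational(27, 15197), Mul(Rational(-10, 15197), Pow(29, Rational(1, 2)))) ≈ -0.0017669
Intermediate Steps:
Function('y')(C) = 0
Function('G')(Q) = Mul(6, Q)
j = -189 (j = Add(Mul(28, Mul(6, -1)), -21) = Add(Mul(28, -6), -21) = Add(-168, -21) = -189)
Pow(Add(Function('T')(Add(Function('y')(6), Mul(-1, -29))), j), -1) = Pow(Add(Mul(-70, Pow(Add(0, Mul(-1, -29)), Rational(1, 2))), -189), -1) = Pow(Add(Mul(-70, Pow(Add(0, 29), Rational(1, 2))), -189), -1) = Pow(Add(Mul(-70, Pow(29, Rational(1, 2))), -189), -1) = Pow(Add(-189, Mul(-70, Pow(29, Rational(1, 2)))), -1)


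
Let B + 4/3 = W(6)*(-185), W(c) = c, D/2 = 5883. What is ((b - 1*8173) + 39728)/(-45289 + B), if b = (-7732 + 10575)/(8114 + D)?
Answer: -1881948729/2767315880 ≈ -0.68006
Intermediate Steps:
D = 11766 (D = 2*5883 = 11766)
b = 2843/19880 (b = (-7732 + 10575)/(8114 + 11766) = 2843/19880 ≈ 0.14301)
B = -3334/3 (B = -4/3 + 6*(-185) = -4/3 - 1110 = -3334/3 ≈ -1111.3)
((b - 1*8173) + 39728)/(-45289 + B) = ((2843/19880 - 1*8173) + 39728)/(-45289 - 3334/3) = ((2843/19880 - 8173) + 39728)/(-139201/3) = (-162476397/19880 + 39728)*(-3/139201) = (627316243/19880)*(-3/139201) = -1881948729/2767315880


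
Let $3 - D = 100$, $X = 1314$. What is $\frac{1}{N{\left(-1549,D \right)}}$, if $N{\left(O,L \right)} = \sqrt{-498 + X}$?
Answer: $\frac{\sqrt{51}}{204} \approx 0.035007$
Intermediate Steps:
$D = -97$ ($D = 3 - 100 = -97$)
$N{\left(O,L \right)} = 4 \sqrt{51}$ ($N{\left(O,L \right)} = \sqrt{-498 + 1314} = \sqrt{816} = 4 \sqrt{51}$)
$\frac{1}{N{\left(-1549,D \right)}} = \frac{1}{4 \sqrt{51}} = \frac{\sqrt{51}}{204}$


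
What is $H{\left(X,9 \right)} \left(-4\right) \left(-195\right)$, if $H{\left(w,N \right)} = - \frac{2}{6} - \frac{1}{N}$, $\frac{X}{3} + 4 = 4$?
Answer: $- \frac{1040}{3} \approx -346.67$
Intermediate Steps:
$X = 0$ ($X = -12 + 3 \cdot 4 = -12 + 12 = 0$)
$H{\left(w,N \right)} = - \frac{1}{3} - \frac{1}{N}$ ($H{\left(w,N \right)} = \left(-2\right) \frac{1}{6} - \frac{1}{N} = - \frac{1}{3} - \frac{1}{N}$)
$H{\left(X,9 \right)} \left(-4\right) \left(-195\right) = \frac{-3 - 9}{3 \cdot 9} \left(-4\right) \left(-195\right) = \frac{1}{3} \cdot \frac{1}{9} \left(-3 - 9\right) \left(-4\right) \left(-195\right) = \frac{1}{3} \cdot \frac{1}{9} \left(-12\right) \left(-4\right) \left(-195\right) = \left(- \frac{4}{9}\right) \left(-4\right) \left(-195\right) = \frac{16}{9} \left(-195\right) = - \frac{1040}{3}$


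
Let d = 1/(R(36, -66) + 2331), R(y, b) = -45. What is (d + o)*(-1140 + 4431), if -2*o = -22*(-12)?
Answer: -331020847/762 ≈ -4.3441e+5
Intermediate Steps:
o = -132 (o = -(-11)*(-12) = -½*264 = -132)
d = 1/2286 (d = 1/(-45 + 2331) = 1/2286 ≈ 0.00043745)
(d + o)*(-1140 + 4431) = (1/2286 - 132)*(-1140 + 4431) = -301751/2286*3291 = -331020847/762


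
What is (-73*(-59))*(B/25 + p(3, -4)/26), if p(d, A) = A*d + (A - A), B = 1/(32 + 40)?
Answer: -46459609/23400 ≈ -1985.5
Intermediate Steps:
B = 1/72 ≈ 0.013889
p(d, A) = A*d (p(d, A) = A*d + 0 = A*d)
(-73*(-59))*(B/25 + p(3, -4)/26) = (-73*(-59))*((1/72)/25 - 4*3/26) = 4307*((1/72)*(1/25) - 12*1/26) = 4307*(1/1800 - 6/13) = 4307*(-10787/23400) = -46459609/23400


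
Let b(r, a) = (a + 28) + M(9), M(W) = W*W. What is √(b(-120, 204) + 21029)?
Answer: √21342 ≈ 146.09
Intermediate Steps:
M(W) = W²
b(r, a) = 109 + a (b(r, a) = (a + 28) + 9² = (28 + a) + 81 = 109 + a)
√(b(-120, 204) + 21029) = √((109 + 204) + 21029) = √(313 + 21029) = √21342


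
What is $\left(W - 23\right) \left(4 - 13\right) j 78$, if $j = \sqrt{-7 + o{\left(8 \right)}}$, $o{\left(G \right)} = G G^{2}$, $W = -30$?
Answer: $37206 \sqrt{505} \approx 8.361 \cdot 10^{5}$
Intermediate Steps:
$o{\left(G \right)} = G^{3}$
$j = \sqrt{505}$ ($j = \sqrt{-7 + 8^{3}} = \sqrt{-7 + 512} = \sqrt{505} \approx 22.472$)
$\left(W - 23\right) \left(4 - 13\right) j 78 = \left(-30 - 23\right) \left(4 - 13\right) \sqrt{505} \cdot 78 = \left(-53\right) \left(-9\right) \sqrt{505} \cdot 78 = 477 \sqrt{505} \cdot 78 = 37206 \sqrt{505}$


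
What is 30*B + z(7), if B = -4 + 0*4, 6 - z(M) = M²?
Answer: -163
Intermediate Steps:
z(M) = 6 - M²
B = -4 (B = -4 + 0 = -4)
30*B + z(7) = 30*(-4) + (6 - 1*7²) = -120 + (6 - 1*49) = -120 + (6 - 49) = -120 - 43 = -163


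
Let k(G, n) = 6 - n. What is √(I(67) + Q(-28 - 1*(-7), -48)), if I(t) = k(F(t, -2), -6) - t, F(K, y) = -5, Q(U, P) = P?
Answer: I*√103 ≈ 10.149*I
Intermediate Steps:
I(t) = 12 - t (I(t) = (6 - 1*(-6)) - t = (6 + 6) - t = 12 - t)
√(I(67) + Q(-28 - 1*(-7), -48)) = √((12 - 1*67) - 48) = √((12 - 67) - 48) = √(-55 - 48) = √(-103) = I*√103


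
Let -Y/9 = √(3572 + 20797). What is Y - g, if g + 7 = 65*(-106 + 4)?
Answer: 6637 - 9*√24369 ≈ 5232.0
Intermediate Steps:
Y = -9*√24369 (Y = -9*√(3572 + 20797) = -9*√24369 ≈ -1405.0)
g = -6637 (g = -7 + 65*(-106 + 4) = -7 + 65*(-102) = -7 - 6630 = -6637)
Y - g = -9*√24369 - 1*(-6637) = -9*√24369 + 6637 = 6637 - 9*√24369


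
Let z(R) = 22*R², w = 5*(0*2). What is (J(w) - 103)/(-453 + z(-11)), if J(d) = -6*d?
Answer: -103/2209 ≈ -0.046627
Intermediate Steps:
w = 0 (w = 5*0 = 0)
(J(w) - 103)/(-453 + z(-11)) = (-6*0 - 103)/(-453 + 22*(-11)²) = (0 - 103)/(-453 + 22*121) = -103/(-453 + 2662) = -103/2209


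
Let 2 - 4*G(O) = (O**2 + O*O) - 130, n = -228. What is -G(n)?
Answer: 25959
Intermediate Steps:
G(O) = 33 - O**2/2 (G(O) = 1/2 - ((O**2 + O*O) - 130)/4 = 1/2 - ((O**2 + O**2) - 130)/4 = 1/2 - (2*O**2 - 130)/4 = 1/2 - (-130 + 2*O**2)/4 = 1/2 + (65/2 - O**2/2) = 33 - O**2/2)
-G(n) = -(33 - 1/2*(-228)**2) = -(33 - 1/2*51984) = -(33 - 25992) = -1*(-25959) = 25959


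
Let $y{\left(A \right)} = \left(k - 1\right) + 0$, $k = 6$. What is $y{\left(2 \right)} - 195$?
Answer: $-190$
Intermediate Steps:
$y{\left(A \right)} = 5$ ($y{\left(A \right)} = \left(6 - 1\right) + 0 = 5 + 0 = 5$)
$y{\left(2 \right)} - 195 = 5 - 195 = -190$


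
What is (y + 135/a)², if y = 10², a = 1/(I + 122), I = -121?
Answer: 55225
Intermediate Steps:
a = 1 (a = 1/(-121 + 122) = 1/1 = 1)
y = 100
(y + 135/a)² = (100 + 135/1)² = (100 + 135*1)² = (100 + 135)² = 235² = 55225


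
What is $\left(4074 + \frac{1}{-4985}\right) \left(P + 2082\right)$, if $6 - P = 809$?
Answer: $\frac{25975069031}{4985} \approx 5.2106 \cdot 10^{6}$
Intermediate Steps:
$P = -803$ ($P = 6 - 809 = -803$)
$\left(4074 + \frac{1}{-4985}\right) \left(P + 2082\right) = \left(4074 + \frac{1}{-4985}\right) \left(-803 + 2082\right) = \left(4074 - \frac{1}{4985}\right) 1279 = \frac{20308889}{4985} \cdot 1279 = \frac{25975069031}{4985}$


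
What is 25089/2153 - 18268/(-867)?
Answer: 61083167/1866651 ≈ 32.723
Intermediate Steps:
25089/2153 - 18268/(-867) = 25089*(1/2153) - 18268*(-1/867) = 25089/2153 + 18268/867 = 61083167/1866651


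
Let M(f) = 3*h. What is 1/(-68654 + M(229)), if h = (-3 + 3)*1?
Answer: -1/68654 ≈ -1.4566e-5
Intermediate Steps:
h = 0 (h = 0*1 = 0)
M(f) = 0 (M(f) = 3*0 = 0)
1/(-68654 + M(229)) = 1/(-68654 + 0) = 1/(-68654) = -1/68654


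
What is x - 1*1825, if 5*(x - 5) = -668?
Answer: -9768/5 ≈ -1953.6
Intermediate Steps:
x = -643/5 (x = 5 + (⅕)*(-668) = 5 - 668/5 = -643/5 ≈ -128.60)
x - 1*1825 = -643/5 - 1*1825 = -643/5 - 1825 = -9768/5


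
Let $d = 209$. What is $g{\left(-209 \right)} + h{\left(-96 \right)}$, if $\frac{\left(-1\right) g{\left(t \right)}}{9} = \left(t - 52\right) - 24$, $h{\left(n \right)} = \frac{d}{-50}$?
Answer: $\frac{128041}{50} \approx 2560.8$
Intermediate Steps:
$h{\left(n \right)} = - \frac{209}{50}$ ($h{\left(n \right)} = \frac{209}{-50} = 209 \left(- \frac{1}{50}\right) = - \frac{209}{50}$)
$g{\left(t \right)} = 684 - 9 t$ ($g{\left(t \right)} = - 9 \left(\left(t - 52\right) - 24\right) = - 9 \left(\left(-52 + t\right) - 24\right) = - 9 \left(-76 + t\right) = 684 - 9 t$)
$g{\left(-209 \right)} + h{\left(-96 \right)} = \left(684 - -1881\right) - \frac{209}{50} = \left(684 + 1881\right) - \frac{209}{50} = 2565 - \frac{209}{50} = \frac{128041}{50}$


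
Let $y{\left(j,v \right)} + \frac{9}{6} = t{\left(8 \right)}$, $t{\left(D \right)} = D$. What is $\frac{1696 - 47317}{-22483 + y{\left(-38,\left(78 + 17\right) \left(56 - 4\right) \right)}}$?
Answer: $\frac{91242}{44953} \approx 2.0297$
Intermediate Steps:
$y{\left(j,v \right)} = \frac{13}{2}$ ($y{\left(j,v \right)} = - \frac{3}{2} + 8 = \frac{13}{2}$)
$\frac{1696 - 47317}{-22483 + y{\left(-38,\left(78 + 17\right) \left(56 - 4\right) \right)}} = \frac{1696 - 47317}{-22483 + \frac{13}{2}} = - \frac{45621}{- \frac{44953}{2}} = \left(-45621\right) \left(- \frac{2}{44953}\right) = \frac{91242}{44953}$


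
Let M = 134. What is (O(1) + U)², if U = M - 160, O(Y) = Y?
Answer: 625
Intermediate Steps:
U = -26 (U = 134 - 160 = -26)
(O(1) + U)² = (1 - 26)² = (-25)² = 625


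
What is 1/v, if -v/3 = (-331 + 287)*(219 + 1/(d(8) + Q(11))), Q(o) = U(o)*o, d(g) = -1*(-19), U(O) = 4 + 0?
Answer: 21/607112 ≈ 3.4590e-5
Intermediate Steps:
U(O) = 4
d(g) = 19
Q(o) = 4*o
v = 607112/21 (v = -3*(-331 + 287)*(219 + 1/(19 + 4*11)) = -(-132)*(219 + 1/(19 + 44)) = -(-132)*(219 + 1/63) = -(-132)*13798/63 = -3*(-607112/63) = 607112/21 ≈ 28910.)
1/v = 1/(607112/21) = 21/607112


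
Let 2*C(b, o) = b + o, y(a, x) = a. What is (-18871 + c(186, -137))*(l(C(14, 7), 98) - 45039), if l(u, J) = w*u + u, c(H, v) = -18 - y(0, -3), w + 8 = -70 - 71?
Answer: 880095177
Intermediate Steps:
w = -149 (w = -8 + (-70 - 71) = -8 - 141 = -149)
c(H, v) = -18 (c(H, v) = -18 - 1*0 = -18 + 0 = -18)
C(b, o) = b/2 + o/2 (C(b, o) = (b + o)/2 = b/2 + o/2)
l(u, J) = -148*u (l(u, J) = -149*u + u = -148*u)
(-18871 + c(186, -137))*(l(C(14, 7), 98) - 45039) = (-18871 - 18)*(-148*((1/2)*14 + (1/2)*7) - 45039) = -18889*(-148*(7 + 7/2) - 45039) = -18889*(-148*21/2 - 45039) = -18889*(-1554 - 45039) = -18889*(-46593) = 880095177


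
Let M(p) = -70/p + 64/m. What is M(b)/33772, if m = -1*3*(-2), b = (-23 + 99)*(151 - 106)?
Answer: 3641/11550024 ≈ 0.00031524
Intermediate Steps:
b = 3420 (b = 76*45 = 3420)
m = 6 (m = -3*(-2) = 6)
M(p) = 32/3 - 70/p (M(p) = -70/p + 64/6 = -70/p + 64*(⅙) = -70/p + 32/3 = 32/3 - 70/p)
M(b)/33772 = (32/3 - 70/3420)/33772 = (32/3 - 70*1/3420)*(1/33772) = (32/3 - 7/342)*(1/33772) = (3641/342)*(1/33772) = 3641/11550024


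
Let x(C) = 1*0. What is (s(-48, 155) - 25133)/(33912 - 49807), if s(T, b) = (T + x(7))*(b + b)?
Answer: 40013/15895 ≈ 2.5173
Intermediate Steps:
x(C) = 0
s(T, b) = 2*T*b (s(T, b) = (T + 0)*(b + b) = T*(2*b) = 2*T*b)
(s(-48, 155) - 25133)/(33912 - 49807) = (2*(-48)*155 - 25133)/(33912 - 49807) = (-14880 - 25133)/(-15895) = -40013*(-1/15895) = 40013/15895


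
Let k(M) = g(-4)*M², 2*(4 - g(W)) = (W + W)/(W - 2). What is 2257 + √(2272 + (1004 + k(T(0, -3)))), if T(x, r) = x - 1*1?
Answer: 2257 + √29514/3 ≈ 2314.3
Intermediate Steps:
g(W) = 4 - W/(-2 + W) (g(W) = 4 - (W + W)/(2*(W - 2)) = 4 - 2*W/(2*(-2 + W)) = 4 - W/(-2 + W))
T(x, r) = -1 + x (T(x, r) = x - 1 = -1 + x)
k(M) = 10*M²/3 (k(M) = ((-8 + 3*(-4))/(-2 - 4))*M² = ((-8 - 12)/(-6))*M² = (-⅙*(-20))*M² = 10*M²/3)
2257 + √(2272 + (1004 + k(T(0, -3)))) = 2257 + √(2272 + (1004 + 10*(-1 + 0)²/3)) = 2257 + √(2272 + (1004 + (10/3)*(-1)²)) = 2257 + √(2272 + (1004 + (10/3)*1)) = 2257 + √(2272 + (1004 + 10/3)) = 2257 + √(2272 + 3022/3) = 2257 + √(9838/3) = 2257 + √29514/3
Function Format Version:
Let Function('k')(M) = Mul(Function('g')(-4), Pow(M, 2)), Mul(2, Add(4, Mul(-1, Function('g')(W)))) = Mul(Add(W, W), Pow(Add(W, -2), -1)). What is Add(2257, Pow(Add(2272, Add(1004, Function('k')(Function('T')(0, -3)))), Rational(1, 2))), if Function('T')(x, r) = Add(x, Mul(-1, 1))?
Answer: Add(2257, Mul(Rational(1, 3), Pow(29514, Rational(1, 2)))) ≈ 2314.3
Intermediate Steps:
Function('g')(W) = Add(4, Mul(-1, W, Pow(Add(-2, W), -1))) (Function('g')(W) = Add(4, Mul(Rational(-1, 2), Mul(Add(W, W), Pow(Add(W, -2), -1)))) = Add(4, Mul(Rational(-1, 2), Mul(Mul(2, W), Pow(Add(-2, W), -1)))) = Add(4, Mul(Rational(-1, 2), Mul(2, W, Pow(Add(-2, W), -1)))) = Add(4, Mul(-1, W, Pow(Add(-2, W), -1))))
Function('T')(x, r) = Add(-1, x) (Function('T')(x, r) = Add(x, -1) = Add(-1, x))
Function('k')(M) = Mul(Rational(10, 3), Pow(M, 2)) (Function('k')(M) = Mul(Mul(Pow(Add(-2, -4), -1), Add(-8, Mul(3, -4))), Pow(M, 2)) = Mul(Mul(Pow(-6, -1), Add(-8, -12)), Pow(M, 2)) = Mul(Mul(Rational(-1, 6), -20), Pow(M, 2)) = Mul(Rational(10, 3), Pow(M, 2)))
Add(2257, Pow(Add(2272, Add(1004, Function('k')(Function('T')(0, -3)))), Rational(1, 2))) = Add(2257, Pow(Add(2272, Add(1004, Mul(Rational(10, 3), Pow(Add(-1, 0), 2)))), Rational(1, 2))) = Add(2257, Pow(Add(2272, Add(1004, Mul(Rational(10, 3), Pow(-1, 2)))), Rational(1, 2))) = Add(2257, Pow(Add(2272, Add(1004, Mul(Rational(10, 3), 1))), Rational(1, 2))) = Add(2257, Pow(Add(2272, Add(1004, Rational(10, 3))), Rational(1, 2))) = Add(2257, Pow(Add(2272, Rational(3022, 3)), Rational(1, 2))) = Add(2257, Pow(Rational(9838, 3), Rational(1, 2))) = Add(2257, Mul(Rational(1, 3), Pow(29514, Rational(1, 2))))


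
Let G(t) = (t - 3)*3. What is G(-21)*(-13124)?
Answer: 944928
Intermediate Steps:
G(t) = -9 + 3*t (G(t) = (-3 + t)*3 = -9 + 3*t)
G(-21)*(-13124) = (-9 + 3*(-21))*(-13124) = (-9 - 63)*(-13124) = -72*(-13124) = 944928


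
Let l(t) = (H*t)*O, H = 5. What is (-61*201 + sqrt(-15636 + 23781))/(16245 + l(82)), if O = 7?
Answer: -12261/19115 + 3*sqrt(905)/19115 ≈ -0.63671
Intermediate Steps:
l(t) = 35*t (l(t) = (5*t)*7 = 35*t)
(-61*201 + sqrt(-15636 + 23781))/(16245 + l(82)) = (-61*201 + sqrt(-15636 + 23781))/(16245 + 35*82) = (-12261 + sqrt(8145))/(16245 + 2870) = (-12261 + 3*sqrt(905))/19115 = (-12261 + 3*sqrt(905))*(1/19115) = -12261/19115 + 3*sqrt(905)/19115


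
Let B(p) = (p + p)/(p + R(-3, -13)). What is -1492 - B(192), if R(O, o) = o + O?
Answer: -16436/11 ≈ -1494.2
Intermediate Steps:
R(O, o) = O + o
B(p) = 2*p/(-16 + p) (B(p) = (p + p)/(p + (-3 - 13)) = (2*p)/(p - 16) = (2*p)/(-16 + p) = 2*p/(-16 + p))
-1492 - B(192) = -1492 - 2*192/(-16 + 192) = -1492 - 2*192/176 = -1492 - 1*24/11 = -1492 - 24/11 = -16436/11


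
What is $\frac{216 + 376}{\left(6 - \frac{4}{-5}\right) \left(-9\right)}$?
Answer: $- \frac{1480}{153} \approx -9.6732$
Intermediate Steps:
$\frac{216 + 376}{\left(6 - \frac{4}{-5}\right) \left(-9\right)} = \frac{592}{\left(6 - - \frac{4}{5}\right) \left(-9\right)} = \frac{592}{\left(6 + \frac{4}{5}\right) \left(-9\right)} = \frac{592}{\frac{34}{5} \left(-9\right)} = \frac{592}{- \frac{306}{5}} = 592 \left(- \frac{5}{306}\right) = - \frac{1480}{153}$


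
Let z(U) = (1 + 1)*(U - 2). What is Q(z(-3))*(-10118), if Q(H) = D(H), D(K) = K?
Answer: 101180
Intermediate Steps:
z(U) = -4 + 2*U (z(U) = 2*(-2 + U) = -4 + 2*U)
Q(H) = H
Q(z(-3))*(-10118) = (-4 + 2*(-3))*(-10118) = (-4 - 6)*(-10118) = -10*(-10118) = 101180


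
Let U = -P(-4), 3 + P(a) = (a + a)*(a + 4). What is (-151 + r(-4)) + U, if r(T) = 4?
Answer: -144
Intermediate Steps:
P(a) = -3 + 2*a*(4 + a) (P(a) = -3 + (a + a)*(a + 4) = -3 + (2*a)*(4 + a) = -3 + 2*a*(4 + a))
U = 3 (U = -(-3 + 2*(-4)**2 + 8*(-4)) = -(-3 + 2*16 - 32) = -(-3 + 32 - 32) = -1*(-3) = 3)
(-151 + r(-4)) + U = (-151 + 4) + 3 = -147 + 3 = -144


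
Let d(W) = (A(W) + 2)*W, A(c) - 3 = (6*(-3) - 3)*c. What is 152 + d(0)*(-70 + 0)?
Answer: 152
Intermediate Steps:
A(c) = 3 - 21*c (A(c) = 3 + (6*(-3) - 3)*c = 3 + (-18 - 3)*c = 3 - 21*c)
d(W) = W*(5 - 21*W) (d(W) = ((3 - 21*W) + 2)*W = (5 - 21*W)*W = W*(5 - 21*W))
152 + d(0)*(-70 + 0) = 152 + (0*(5 - 21*0))*(-70 + 0) = 152 + (0*(5 + 0))*(-70) = 152 + (0*5)*(-70) = 152 + 0*(-70) = 152 + 0 = 152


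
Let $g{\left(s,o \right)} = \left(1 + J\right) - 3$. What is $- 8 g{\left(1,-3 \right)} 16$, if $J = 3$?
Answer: $-128$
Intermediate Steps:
$g{\left(s,o \right)} = 1$ ($g{\left(s,o \right)} = \left(1 + 3\right) - 3 = 4 - 3 = 1$)
$- 8 g{\left(1,-3 \right)} 16 = \left(-8\right) 1 \cdot 16 = \left(-8\right) 16 = -128$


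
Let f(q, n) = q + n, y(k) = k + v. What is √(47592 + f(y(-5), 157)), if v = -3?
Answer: √47741 ≈ 218.50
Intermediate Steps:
y(k) = -3 + k (y(k) = k - 3 = -3 + k)
f(q, n) = n + q
√(47592 + f(y(-5), 157)) = √(47592 + (157 + (-3 - 5))) = √(47592 + (157 - 8)) = √(47592 + 149) = √47741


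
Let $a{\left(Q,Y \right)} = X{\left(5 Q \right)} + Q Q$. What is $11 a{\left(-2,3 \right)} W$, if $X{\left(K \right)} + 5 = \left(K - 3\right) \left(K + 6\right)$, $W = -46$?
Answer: $-25806$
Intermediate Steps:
$X{\left(K \right)} = -5 + \left(-3 + K\right) \left(6 + K\right)$ ($X{\left(K \right)} = -5 + \left(K - 3\right) \left(K + 6\right) = -5 + \left(-3 + K\right) \left(6 + K\right)$)
$a{\left(Q,Y \right)} = -23 + 15 Q + 26 Q^{2}$ ($a{\left(Q,Y \right)} = \left(-23 + \left(5 Q\right)^{2} + 3 \cdot 5 Q\right) + Q Q = \left(-23 + 25 Q^{2} + 15 Q\right) + Q^{2} = \left(-23 + 15 Q + 25 Q^{2}\right) + Q^{2} = -23 + 15 Q + 26 Q^{2}$)
$11 a{\left(-2,3 \right)} W = 11 \left(-23 + 15 \left(-2\right) + 26 \left(-2\right)^{2}\right) \left(-46\right) = 11 \left(-23 - 30 + 26 \cdot 4\right) \left(-46\right) = 11 \left(-23 - 30 + 104\right) \left(-46\right) = 11 \cdot 51 \left(-46\right) = 561 \left(-46\right) = -25806$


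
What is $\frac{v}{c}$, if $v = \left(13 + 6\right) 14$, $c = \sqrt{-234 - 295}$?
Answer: $- \frac{266 i}{23} \approx - 11.565 i$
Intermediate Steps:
$c = 23 i$ ($c = \sqrt{-529} = 23 i \approx 23.0 i$)
$v = 266$ ($v = 19 \cdot 14 = 266$)
$\frac{v}{c} = \frac{266}{23 i} = 266 \left(- \frac{i}{23}\right) = - \frac{266 i}{23}$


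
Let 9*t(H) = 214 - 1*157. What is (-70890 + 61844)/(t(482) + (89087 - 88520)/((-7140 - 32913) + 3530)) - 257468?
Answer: -89609889811/346118 ≈ -2.5890e+5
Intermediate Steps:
t(H) = 19/3 (t(H) = (214 - 1*157)/9 = (214 - 157)/9 = (⅑)*57 = 19/3)
(-70890 + 61844)/(t(482) + (89087 - 88520)/((-7140 - 32913) + 3530)) - 257468 = (-70890 + 61844)/(19/3 + (89087 - 88520)/((-7140 - 32913) + 3530)) - 257468 = -9046/(19/3 + 567/(-40053 + 3530)) - 257468 = -9046/(19/3 + 567/(-36523)) - 257468 = -9046/(19/3 + 567*(-1/36523)) - 257468 = -9046/(19/3 - 567/36523) - 257468 = -9046/692236/109569 - 257468 = -9046*109569/692236 - 257468 = -495580587/346118 - 257468 = -89609889811/346118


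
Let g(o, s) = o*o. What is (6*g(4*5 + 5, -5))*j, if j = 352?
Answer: 1320000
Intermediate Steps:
g(o, s) = o²
(6*g(4*5 + 5, -5))*j = (6*(4*5 + 5)²)*352 = (6*(20 + 5)²)*352 = (6*25²)*352 = (6*625)*352 = 3750*352 = 1320000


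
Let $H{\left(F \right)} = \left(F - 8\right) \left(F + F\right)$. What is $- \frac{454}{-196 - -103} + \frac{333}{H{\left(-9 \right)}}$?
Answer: $\frac{18877}{3162} \approx 5.97$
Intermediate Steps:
$H{\left(F \right)} = 2 F \left(-8 + F\right)$ ($H{\left(F \right)} = \left(-8 + F\right) 2 F = 2 F \left(-8 + F\right)$)
$- \frac{454}{-196 - -103} + \frac{333}{H{\left(-9 \right)}} = - \frac{454}{-196 - -103} + \frac{333}{2 \left(-9\right) \left(-8 - 9\right)} = - \frac{454}{-196 + 103} + \frac{333}{2 \left(-9\right) \left(-17\right)} = - \frac{454}{-93} + \frac{333}{306} = \left(-454\right) \left(- \frac{1}{93}\right) + 333 \cdot \frac{1}{306} = \frac{454}{93} + \frac{37}{34} = \frac{18877}{3162}$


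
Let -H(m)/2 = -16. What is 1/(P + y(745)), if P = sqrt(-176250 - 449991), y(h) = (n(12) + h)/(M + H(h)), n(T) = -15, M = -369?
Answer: -246010/71122097029 - 113569*I*sqrt(626241)/71122097029 ≈ -3.459e-6 - 0.0012636*I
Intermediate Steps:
H(m) = 32 (H(m) = -2*(-16) = 32)
y(h) = 15/337 - h/337 (y(h) = (-15 + h)/(-369 + 32) = (-15 + h)/(-337) = (-15 + h)*(-1/337) = 15/337 - h/337)
P = I*sqrt(626241) (P = sqrt(-626241) = I*sqrt(626241) ≈ 791.35*I)
1/(P + y(745)) = 1/(I*sqrt(626241) + (15/337 - 1/337*745)) = 1/(I*sqrt(626241) + (15/337 - 745/337)) = 1/(I*sqrt(626241) - 730/337) = 1/(-730/337 + I*sqrt(626241))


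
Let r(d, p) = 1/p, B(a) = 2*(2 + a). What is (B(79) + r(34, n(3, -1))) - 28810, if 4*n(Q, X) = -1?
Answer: -28652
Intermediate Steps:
n(Q, X) = -¼ (n(Q, X) = (¼)*(-1) = -¼)
B(a) = 4 + 2*a
(B(79) + r(34, n(3, -1))) - 28810 = ((4 + 2*79) + 1/(-¼)) - 28810 = ((4 + 158) - 4) - 28810 = (162 - 4) - 28810 = 158 - 28810 = -28652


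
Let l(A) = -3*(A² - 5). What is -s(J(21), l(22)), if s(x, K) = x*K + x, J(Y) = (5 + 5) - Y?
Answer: -15796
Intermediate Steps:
J(Y) = 10 - Y
l(A) = 15 - 3*A² (l(A) = -3*(-5 + A²) = 15 - 3*A²)
s(x, K) = x + K*x (s(x, K) = K*x + x = x + K*x)
-s(J(21), l(22)) = -(10 - 1*21)*(1 + (15 - 3*22²)) = -(10 - 21)*(1 + (15 - 3*484)) = -(-11)*(1 + (15 - 1452)) = -(-11)*(1 - 1437) = -(-11)*(-1436) = -1*15796 = -15796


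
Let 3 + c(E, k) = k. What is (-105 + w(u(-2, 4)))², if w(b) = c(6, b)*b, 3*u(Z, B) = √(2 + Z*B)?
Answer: 100435/9 + 634*I*√6/3 ≈ 11159.0 + 517.66*I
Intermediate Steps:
c(E, k) = -3 + k
u(Z, B) = √(2 + B*Z)/3 (u(Z, B) = √(2 + Z*B)/3 = √(2 + B*Z)/3)
w(b) = b*(-3 + b) (w(b) = (-3 + b)*b = b*(-3 + b))
(-105 + w(u(-2, 4)))² = (-105 + (√(2 + 4*(-2))/3)*(-3 + √(2 + 4*(-2))/3))² = (-105 + (√(2 - 8)/3)*(-3 + √(2 - 8)/3))² = (-105 + (√(-6)/3)*(-3 + √(-6)/3))² = (-105 + ((I*√6)/3)*(-3 + (I*√6)/3))² = (-105 + (I*√6/3)*(-3 + I*√6/3))² = (-105 + I*√6*(-3 + I*√6/3)/3)²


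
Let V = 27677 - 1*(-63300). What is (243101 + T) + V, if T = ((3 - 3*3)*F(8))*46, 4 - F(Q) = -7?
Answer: 331042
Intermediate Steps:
V = 90977 (V = 27677 + 63300 = 90977)
F(Q) = 11 (F(Q) = 4 - 1*(-7) = 4 + 7 = 11)
T = -3036 (T = ((3 - 3*3)*11)*46 = ((3 - 9)*11)*46 = -6*11*46 = -66*46 = -3036)
(243101 + T) + V = (243101 - 3036) + 90977 = 240065 + 90977 = 331042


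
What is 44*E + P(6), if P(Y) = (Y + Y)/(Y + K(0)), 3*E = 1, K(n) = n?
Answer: 50/3 ≈ 16.667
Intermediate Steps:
E = 1/3 (E = (1/3)*1 = 1/3 ≈ 0.33333)
P(Y) = 2 (P(Y) = (Y + Y)/(Y + 0) = (2*Y)/Y = 2)
44*E + P(6) = 44*(1/3) + 2 = 44/3 + 2 = 50/3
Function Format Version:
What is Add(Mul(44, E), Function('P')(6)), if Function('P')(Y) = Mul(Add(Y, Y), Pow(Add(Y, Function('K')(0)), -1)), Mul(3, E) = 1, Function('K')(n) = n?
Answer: Rational(50, 3) ≈ 16.667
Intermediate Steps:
E = Rational(1, 3) (E = Mul(Rational(1, 3), 1) = Rational(1, 3) ≈ 0.33333)
Function('P')(Y) = 2 (Function('P')(Y) = Mul(Add(Y, Y), Pow(Add(Y, 0), -1)) = Mul(Mul(2, Y), Pow(Y, -1)) = 2)
Add(Mul(44, E), Function('P')(6)) = Add(Mul(44, Rational(1, 3)), 2) = Add(Rational(44, 3), 2) = Rational(50, 3)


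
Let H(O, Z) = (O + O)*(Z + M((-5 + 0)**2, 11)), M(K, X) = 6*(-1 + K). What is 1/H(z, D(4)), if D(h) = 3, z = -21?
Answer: -1/6174 ≈ -0.00016197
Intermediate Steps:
M(K, X) = -6 + 6*K
H(O, Z) = 2*O*(144 + Z) (H(O, Z) = (O + O)*(Z + (-6 + 6*(-5 + 0)**2)) = (2*O)*(Z + (-6 + 6*(-5)**2)) = (2*O)*(Z + (-6 + 6*25)) = (2*O)*(Z + (-6 + 150)) = (2*O)*(Z + 144) = (2*O)*(144 + Z) = 2*O*(144 + Z))
1/H(z, D(4)) = 1/(2*(-21)*(144 + 3)) = 1/(2*(-21)*147) = 1/(-6174) = -1/6174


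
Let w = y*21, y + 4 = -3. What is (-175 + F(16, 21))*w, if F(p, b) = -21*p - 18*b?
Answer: 130683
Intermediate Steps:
y = -7 (y = -4 - 3 = -7)
w = -147 (w = -7*21 = -147)
(-175 + F(16, 21))*w = (-175 + (-21*16 - 18*21))*(-147) = (-175 + (-336 - 378))*(-147) = (-175 - 714)*(-147) = -889*(-147) = 130683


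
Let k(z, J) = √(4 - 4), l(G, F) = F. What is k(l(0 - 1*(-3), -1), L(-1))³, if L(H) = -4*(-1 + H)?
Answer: 0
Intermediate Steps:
L(H) = 4 - 4*H
k(z, J) = 0 (k(z, J) = √0 = 0)
k(l(0 - 1*(-3), -1), L(-1))³ = 0³ = 0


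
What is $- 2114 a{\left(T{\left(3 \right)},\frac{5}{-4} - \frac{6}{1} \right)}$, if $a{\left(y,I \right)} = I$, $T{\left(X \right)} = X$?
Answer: $\frac{30653}{2} \approx 15327.0$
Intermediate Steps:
$- 2114 a{\left(T{\left(3 \right)},\frac{5}{-4} - \frac{6}{1} \right)} = - 2114 \left(\frac{5}{-4} - \frac{6}{1}\right) = - 2114 \left(5 \left(- \frac{1}{4}\right) - 6\right) = - 2114 \left(- \frac{5}{4} - 6\right) = \left(-2114\right) \left(- \frac{29}{4}\right) = \frac{30653}{2}$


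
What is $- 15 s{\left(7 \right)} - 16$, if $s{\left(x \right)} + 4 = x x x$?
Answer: $-5101$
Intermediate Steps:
$s{\left(x \right)} = -4 + x^{3}$ ($s{\left(x \right)} = -4 + x x x = -4 + x^{2} x = -4 + x^{3}$)
$- 15 s{\left(7 \right)} - 16 = - 15 \left(-4 + 7^{3}\right) - 16 = - 15 \left(-4 + 343\right) - 16 = \left(-15\right) 339 - 16 = -5085 - 16 = -5101$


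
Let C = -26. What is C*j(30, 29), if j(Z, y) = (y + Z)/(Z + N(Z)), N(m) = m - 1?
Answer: -26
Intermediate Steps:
N(m) = -1 + m
j(Z, y) = (Z + y)/(-1 + 2*Z) (j(Z, y) = (y + Z)/(Z + (-1 + Z)) = (Z + y)/(-1 + 2*Z))
C*j(30, 29) = -26*(30 + 29)/(-1 + 2*30) = -26*59/(-1 + 60) = -26*59/59 = -26*1 = -26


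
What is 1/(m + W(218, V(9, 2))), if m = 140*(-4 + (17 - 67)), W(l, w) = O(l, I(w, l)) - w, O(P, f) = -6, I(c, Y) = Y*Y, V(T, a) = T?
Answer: -1/7575 ≈ -0.00013201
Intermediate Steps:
I(c, Y) = Y²
W(l, w) = -6 - w
m = -7560 (m = 140*(-4 - 50) = 140*(-54) = -7560)
1/(m + W(218, V(9, 2))) = 1/(-7560 + (-6 - 1*9)) = 1/(-7560 + (-6 - 9)) = 1/(-7560 - 15) = 1/(-7575) = -1/7575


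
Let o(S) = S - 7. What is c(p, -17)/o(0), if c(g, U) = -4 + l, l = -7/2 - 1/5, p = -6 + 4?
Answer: 11/10 ≈ 1.1000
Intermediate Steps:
p = -2
o(S) = -7 + S
l = -37/10 (l = -7*½ - 1*⅕ = -7/2 - ⅕ = -37/10 ≈ -3.7000)
c(g, U) = -77/10 (c(g, U) = -4 - 37/10 = -77/10)
c(p, -17)/o(0) = -77/(10*(-7 + 0)) = -77/10/(-7) = -77/10*(-⅐) = 11/10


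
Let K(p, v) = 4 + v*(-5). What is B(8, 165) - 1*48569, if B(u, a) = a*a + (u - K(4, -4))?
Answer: -21360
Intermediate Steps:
K(p, v) = 4 - 5*v
B(u, a) = -24 + u + a² (B(u, a) = a*a + (u - (4 - 5*(-4))) = a² + (u - (4 + 20)) = a² + (u - 1*24) = a² + (u - 24) = a² + (-24 + u) = -24 + u + a²)
B(8, 165) - 1*48569 = (-24 + 8 + 165²) - 1*48569 = (-24 + 8 + 27225) - 48569 = 27209 - 48569 = -21360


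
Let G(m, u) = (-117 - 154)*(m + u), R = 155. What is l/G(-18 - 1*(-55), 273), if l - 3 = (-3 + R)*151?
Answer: -4591/16802 ≈ -0.27324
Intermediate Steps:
l = 22955 (l = 3 + (-3 + 155)*151 = 3 + 152*151 = 3 + 22952 = 22955)
G(m, u) = -271*m - 271*u (G(m, u) = -271*(m + u) = -271*m - 271*u)
l/G(-18 - 1*(-55), 273) = 22955/(-271*(-18 - 1*(-55)) - 271*273) = 22955/(-271*(-18 + 55) - 73983) = 22955/(-271*37 - 73983) = 22955/(-10027 - 73983) = 22955/(-84010) = 22955*(-1/84010) = -4591/16802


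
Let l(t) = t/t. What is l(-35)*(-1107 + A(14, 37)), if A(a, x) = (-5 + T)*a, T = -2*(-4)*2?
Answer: -953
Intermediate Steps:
T = 16 (T = 8*2 = 16)
l(t) = 1
A(a, x) = 11*a (A(a, x) = (-5 + 16)*a = 11*a)
l(-35)*(-1107 + A(14, 37)) = 1*(-1107 + 11*14) = 1*(-1107 + 154) = 1*(-953) = -953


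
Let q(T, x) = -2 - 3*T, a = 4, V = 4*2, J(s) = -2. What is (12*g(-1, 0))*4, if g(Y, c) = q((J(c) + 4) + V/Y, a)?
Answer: 768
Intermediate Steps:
V = 8
g(Y, c) = -8 - 24/Y (g(Y, c) = -2 - 3*((-2 + 4) + 8/Y) = -2 - 3*(2 + 8/Y) = -2 + (-6 - 24/Y) = -8 - 24/Y)
(12*g(-1, 0))*4 = (12*(-8 - 24/(-1)))*4 = (12*(-8 - 24*(-1)))*4 = (12*(-8 + 24))*4 = (12*16)*4 = 192*4 = 768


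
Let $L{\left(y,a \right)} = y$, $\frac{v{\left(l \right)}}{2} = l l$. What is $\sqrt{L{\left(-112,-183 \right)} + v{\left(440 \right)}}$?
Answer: $4 \sqrt{24193} \approx 622.16$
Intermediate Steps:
$v{\left(l \right)} = 2 l^{2}$ ($v{\left(l \right)} = 2 l l = 2 l^{2}$)
$\sqrt{L{\left(-112,-183 \right)} + v{\left(440 \right)}} = \sqrt{-112 + 2 \cdot 440^{2}} = \sqrt{-112 + 2 \cdot 193600} = \sqrt{-112 + 387200} = \sqrt{387088} = 4 \sqrt{24193}$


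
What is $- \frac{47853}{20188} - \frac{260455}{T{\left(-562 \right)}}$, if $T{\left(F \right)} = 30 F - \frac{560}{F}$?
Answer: $\frac{15635232145}{1195477843} \approx 13.079$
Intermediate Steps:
$T{\left(F \right)} = - \frac{560}{F} + 30 F$
$- \frac{47853}{20188} - \frac{260455}{T{\left(-562 \right)}} = - \frac{47853}{20188} - \frac{260455}{- \frac{560}{-562} + 30 \left(-562\right)} = \left(-47853\right) \frac{1}{20188} - \frac{260455}{\left(-560\right) \left(- \frac{1}{562}\right) - 16860} = - \frac{47853}{20188} - \frac{260455}{\frac{280}{281} - 16860} = - \frac{47853}{20188} - \frac{260455}{- \frac{4737380}{281}} = - \frac{47853}{20188} - - \frac{14637571}{947476} = - \frac{47853}{20188} + \frac{14637571}{947476} = \frac{15635232145}{1195477843}$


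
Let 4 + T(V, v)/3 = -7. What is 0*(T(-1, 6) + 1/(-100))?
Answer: 0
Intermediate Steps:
T(V, v) = -33 (T(V, v) = -12 + 3*(-7) = -12 - 21 = -33)
0*(T(-1, 6) + 1/(-100)) = 0*(-33 + 1/(-100)) = 0*(-33 - 1/100) = 0*(-3301/100) = 0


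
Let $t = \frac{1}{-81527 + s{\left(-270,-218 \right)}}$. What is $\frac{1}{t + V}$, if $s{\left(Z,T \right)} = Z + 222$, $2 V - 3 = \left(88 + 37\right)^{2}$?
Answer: $\frac{81575}{637427049} \approx 0.00012798$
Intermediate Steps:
$V = 7814$ ($V = \frac{3}{2} + \frac{\left(88 + 37\right)^{2}}{2} = \frac{3}{2} + \frac{125^{2}}{2} = \frac{3}{2} + \frac{1}{2} \cdot 15625 = \frac{3}{2} + \frac{15625}{2} = 7814$)
$s{\left(Z,T \right)} = 222 + Z$
$t = - \frac{1}{81575}$ ($t = \frac{1}{-81527 + \left(222 - 270\right)} = \frac{1}{-81527 - 48} = \frac{1}{-81575} = - \frac{1}{81575} \approx -1.2259 \cdot 10^{-5}$)
$\frac{1}{t + V} = \frac{1}{- \frac{1}{81575} + 7814} = \frac{1}{\frac{637427049}{81575}} = \frac{81575}{637427049}$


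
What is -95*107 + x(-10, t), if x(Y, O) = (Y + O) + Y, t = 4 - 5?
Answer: -10186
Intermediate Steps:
t = -1
x(Y, O) = O + 2*Y (x(Y, O) = (O + Y) + Y = O + 2*Y)
-95*107 + x(-10, t) = -95*107 + (-1 + 2*(-10)) = -10165 + (-1 - 20) = -10165 - 21 = -10186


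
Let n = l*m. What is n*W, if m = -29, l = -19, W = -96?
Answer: -52896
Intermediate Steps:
n = 551 (n = -19*(-29) = 551)
n*W = 551*(-96) = -52896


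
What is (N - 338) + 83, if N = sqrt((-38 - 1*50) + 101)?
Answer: -255 + sqrt(13) ≈ -251.39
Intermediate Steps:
N = sqrt(13) (N = sqrt((-38 - 50) + 101) = sqrt(-88 + 101) = sqrt(13) ≈ 3.6056)
(N - 338) + 83 = (sqrt(13) - 338) + 83 = (-338 + sqrt(13)) + 83 = -255 + sqrt(13)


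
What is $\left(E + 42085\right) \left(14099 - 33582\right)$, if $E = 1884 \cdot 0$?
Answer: $-819942055$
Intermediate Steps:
$E = 0$
$\left(E + 42085\right) \left(14099 - 33582\right) = \left(0 + 42085\right) \left(14099 - 33582\right) = 42085 \left(-19483\right) = -819942055$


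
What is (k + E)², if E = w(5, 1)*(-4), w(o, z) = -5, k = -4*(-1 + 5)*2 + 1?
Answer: 121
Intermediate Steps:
k = -31 (k = -4*4*2 + 1 = -16*2 + 1 = -32 + 1 = -31)
E = 20 (E = -5*(-4) = 20)
(k + E)² = (-31 + 20)² = (-11)² = 121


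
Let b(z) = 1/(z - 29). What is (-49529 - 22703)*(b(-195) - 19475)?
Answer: 39388118629/28 ≈ 1.4067e+9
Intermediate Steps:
b(z) = 1/(-29 + z)
(-49529 - 22703)*(b(-195) - 19475) = (-49529 - 22703)*(1/(-29 - 195) - 19475) = -72232*(1/(-224) - 19475) = -72232*(-1/224 - 19475) = -72232*(-4362401/224) = 39388118629/28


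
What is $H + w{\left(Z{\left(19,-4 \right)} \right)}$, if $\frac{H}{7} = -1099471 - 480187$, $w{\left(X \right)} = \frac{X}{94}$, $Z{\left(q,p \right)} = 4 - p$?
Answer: $- \frac{519707478}{47} \approx -1.1058 \cdot 10^{7}$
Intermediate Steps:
$w{\left(X \right)} = \frac{X}{94}$ ($w{\left(X \right)} = X \frac{1}{94} = \frac{X}{94}$)
$H = -11057606$ ($H = 7 \left(-1099471 - 480187\right) = 7 \left(-1579658\right) = -11057606$)
$H + w{\left(Z{\left(19,-4 \right)} \right)} = -11057606 + \frac{4 - -4}{94} = -11057606 + \frac{4 + 4}{94} = -11057606 + \frac{1}{94} \cdot 8 = -11057606 + \frac{4}{47} = - \frac{519707478}{47}$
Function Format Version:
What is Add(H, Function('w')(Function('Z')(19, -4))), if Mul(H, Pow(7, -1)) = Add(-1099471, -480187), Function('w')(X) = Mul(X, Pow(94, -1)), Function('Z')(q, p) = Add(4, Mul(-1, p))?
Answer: Rational(-519707478, 47) ≈ -1.1058e+7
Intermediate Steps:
Function('w')(X) = Mul(Rational(1, 94), X) (Function('w')(X) = Mul(X, Rational(1, 94)) = Mul(Rational(1, 94), X))
H = -11057606 (H = Mul(7, Add(-1099471, -480187)) = Mul(7, -1579658) = -11057606)
Add(H, Function('w')(Function('Z')(19, -4))) = Add(-11057606, Mul(Rational(1, 94), Add(4, Mul(-1, -4)))) = Add(-11057606, Mul(Rational(1, 94), Add(4, 4))) = Add(-11057606, Mul(Rational(1, 94), 8)) = Add(-11057606, Rational(4, 47)) = Rational(-519707478, 47)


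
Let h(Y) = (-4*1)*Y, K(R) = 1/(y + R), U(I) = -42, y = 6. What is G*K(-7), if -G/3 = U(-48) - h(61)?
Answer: 606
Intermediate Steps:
K(R) = 1/(6 + R)
h(Y) = -4*Y
G = -606 (G = -3*(-42 - (-4)*61) = -3*(-42 - 1*(-244)) = -3*(-42 + 244) = -3*202 = -606)
G*K(-7) = -606/(6 - 7) = -606/(-1) = -606*(-1) = 606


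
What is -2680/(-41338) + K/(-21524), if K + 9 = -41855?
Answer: 223532294/111219889 ≈ 2.0098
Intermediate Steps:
K = -41864 (K = -9 - 41855 = -41864)
-2680/(-41338) + K/(-21524) = -2680/(-41338) - 41864/(-21524) = -2680*(-1/41338) - 41864*(-1/21524) = 1340/20669 + 10466/5381 = 223532294/111219889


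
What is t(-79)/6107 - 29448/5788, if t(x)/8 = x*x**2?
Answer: -5752379198/8836829 ≈ -650.96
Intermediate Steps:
t(x) = 8*x**3 (t(x) = 8*(x*x**2) = 8*x**3)
t(-79)/6107 - 29448/5788 = (8*(-79)**3)/6107 - 29448/5788 = (8*(-493039))*(1/6107) - 29448*1/5788 = -3944312*1/6107 - 7362/1447 = -3944312/6107 - 7362/1447 = -5752379198/8836829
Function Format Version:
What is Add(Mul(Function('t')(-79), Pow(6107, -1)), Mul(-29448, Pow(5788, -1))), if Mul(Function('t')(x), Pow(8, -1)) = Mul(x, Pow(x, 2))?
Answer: Rational(-5752379198, 8836829) ≈ -650.96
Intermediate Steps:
Function('t')(x) = Mul(8, Pow(x, 3)) (Function('t')(x) = Mul(8, Mul(x, Pow(x, 2))) = Mul(8, Pow(x, 3)))
Add(Mul(Function('t')(-79), Pow(6107, -1)), Mul(-29448, Pow(5788, -1))) = Add(Mul(Mul(8, Pow(-79, 3)), Pow(6107, -1)), Mul(-29448, Pow(5788, -1))) = Add(Mul(Mul(8, -493039), Rational(1, 6107)), Mul(-29448, Rational(1, 5788))) = Add(Mul(-3944312, Rational(1, 6107)), Rational(-7362, 1447)) = Add(Rational(-3944312, 6107), Rational(-7362, 1447)) = Rational(-5752379198, 8836829)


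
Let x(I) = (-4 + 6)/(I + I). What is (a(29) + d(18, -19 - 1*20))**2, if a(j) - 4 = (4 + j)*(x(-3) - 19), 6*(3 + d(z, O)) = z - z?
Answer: 405769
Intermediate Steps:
d(z, O) = -3 (d(z, O) = -3 + (z - z)/6 = -3 + (1/6)*0 = -3 + 0 = -3)
x(I) = 1/I (x(I) = 2/((2*I)) = 2*(1/(2*I)) = 1/I)
a(j) = -220/3 - 58*j/3 (a(j) = 4 + (4 + j)*(1/(-3) - 19) = 4 + (4 + j)*(-1/3 - 19) = 4 + (4 + j)*(-58/3) = 4 + (-232/3 - 58*j/3) = -220/3 - 58*j/3)
(a(29) + d(18, -19 - 1*20))**2 = ((-220/3 - 58/3*29) - 3)**2 = ((-220/3 - 1682/3) - 3)**2 = (-634 - 3)**2 = (-637)**2 = 405769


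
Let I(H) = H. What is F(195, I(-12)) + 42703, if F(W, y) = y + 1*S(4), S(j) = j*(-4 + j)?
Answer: 42691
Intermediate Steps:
F(W, y) = y (F(W, y) = y + 1*(4*(-4 + 4)) = y + 1*(4*0) = y + 1*0 = y + 0 = y)
F(195, I(-12)) + 42703 = -12 + 42703 = 42691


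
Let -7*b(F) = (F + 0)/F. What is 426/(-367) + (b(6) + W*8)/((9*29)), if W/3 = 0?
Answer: -778669/670509 ≈ -1.1613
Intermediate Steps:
W = 0 (W = 3*0 = 0)
b(F) = -⅐ (b(F) = -(F + 0)/(7*F) = -F/(7*F) = -⅐*1 = -⅐)
426/(-367) + (b(6) + W*8)/((9*29)) = 426/(-367) + (-⅐ + 0*8)/((9*29)) = 426*(-1/367) + (-⅐ + 0)/261 = -426/367 - ⅐*1/261 = -426/367 - 1/1827 = -778669/670509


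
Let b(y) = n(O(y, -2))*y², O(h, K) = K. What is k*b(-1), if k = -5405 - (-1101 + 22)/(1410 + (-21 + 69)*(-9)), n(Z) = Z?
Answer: 5285011/489 ≈ 10808.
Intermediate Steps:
b(y) = -2*y²
k = -5285011/978 (k = -5405 - (-1079)/(1410 + 48*(-9)) = -5405 - (-1079)/(1410 - 432) = -5405 - (-1079)/978 = -5405 - 1*(-1079/978) = -5405 + 1079/978 = -5285011/978 ≈ -5403.9)
k*b(-1) = -(-5285011)*(-1)²/489 = -(-5285011)/489 = -5285011/978*(-2) = 5285011/489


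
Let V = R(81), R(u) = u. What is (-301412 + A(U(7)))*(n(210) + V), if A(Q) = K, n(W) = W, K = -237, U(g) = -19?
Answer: -87779859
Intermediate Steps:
V = 81
A(Q) = -237
(-301412 + A(U(7)))*(n(210) + V) = (-301412 - 237)*(210 + 81) = -301649*291 = -87779859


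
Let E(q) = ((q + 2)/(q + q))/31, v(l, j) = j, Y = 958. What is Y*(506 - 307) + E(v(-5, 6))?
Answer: 17729708/93 ≈ 1.9064e+5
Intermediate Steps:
E(q) = (2 + q)/(62*q) (E(q) = ((2 + q)/((2*q)))*(1/31) = ((2 + q)*(1/(2*q)))*(1/31) = ((2 + q)/(2*q))*(1/31) = (2 + q)/(62*q))
Y*(506 - 307) + E(v(-5, 6)) = 958*(506 - 307) + (1/62)*(2 + 6)/6 = 958*199 + (1/62)*(⅙)*8 = 190642 + 2/93 = 17729708/93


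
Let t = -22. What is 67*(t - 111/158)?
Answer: -240329/158 ≈ -1521.1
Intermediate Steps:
67*(t - 111/158) = 67*(-22 - 111/158) = 67*(-3587/158) = -240329/158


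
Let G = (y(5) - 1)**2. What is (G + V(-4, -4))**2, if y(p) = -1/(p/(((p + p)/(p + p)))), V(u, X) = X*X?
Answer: 190096/625 ≈ 304.15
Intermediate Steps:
V(u, X) = X**2
y(p) = -1/p (y(p) = -1/(p/(((2*p)/((2*p))))) = -1/(p/(((2*p)*(1/(2*p))))) = -1/(p/1) = -1/(p*1) = -1/p)
G = 36/25 (G = (-1/5 - 1)**2 = (-6/5)**2 = 36/25 ≈ 1.4400)
(G + V(-4, -4))**2 = (36/25 + (-4)**2)**2 = (36/25 + 16)**2 = (436/25)**2 = 190096/625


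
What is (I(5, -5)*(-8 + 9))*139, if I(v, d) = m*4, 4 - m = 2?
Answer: 1112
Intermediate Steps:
m = 2 (m = 4 - 1*2 = 4 - 2 = 2)
I(v, d) = 8 (I(v, d) = 2*4 = 8)
(I(5, -5)*(-8 + 9))*139 = (8*(-8 + 9))*139 = (8*1)*139 = 8*139 = 1112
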